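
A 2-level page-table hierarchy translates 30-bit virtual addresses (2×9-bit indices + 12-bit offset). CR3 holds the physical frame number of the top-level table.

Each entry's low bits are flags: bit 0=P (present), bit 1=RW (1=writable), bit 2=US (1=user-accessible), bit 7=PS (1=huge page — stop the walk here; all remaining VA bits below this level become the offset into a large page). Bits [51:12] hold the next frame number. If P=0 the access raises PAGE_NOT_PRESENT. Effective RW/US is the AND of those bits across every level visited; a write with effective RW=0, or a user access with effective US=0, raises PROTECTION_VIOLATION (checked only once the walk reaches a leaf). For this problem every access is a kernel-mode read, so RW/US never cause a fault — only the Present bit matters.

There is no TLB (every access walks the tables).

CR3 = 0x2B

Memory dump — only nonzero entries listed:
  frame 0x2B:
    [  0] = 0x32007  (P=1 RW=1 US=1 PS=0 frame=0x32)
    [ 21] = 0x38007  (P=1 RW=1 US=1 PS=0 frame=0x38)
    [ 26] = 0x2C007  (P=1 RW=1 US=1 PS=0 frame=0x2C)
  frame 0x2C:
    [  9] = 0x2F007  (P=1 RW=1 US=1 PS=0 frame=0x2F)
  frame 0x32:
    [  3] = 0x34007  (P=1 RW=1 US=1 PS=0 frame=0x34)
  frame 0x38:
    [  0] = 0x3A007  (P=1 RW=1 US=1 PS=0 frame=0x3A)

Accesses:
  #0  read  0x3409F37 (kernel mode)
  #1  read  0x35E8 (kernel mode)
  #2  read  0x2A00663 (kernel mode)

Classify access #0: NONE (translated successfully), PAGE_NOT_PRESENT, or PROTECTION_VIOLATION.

Walk each access:
#0 VA=0x3409F37 (r,kernel):
  lvl0: tbl 0x2B, slot 26 ⇒ 0x2C007 (P1/RW1/US1/PS0)
  lvl1: tbl 0x2C, slot 9 ⇒ 0x2F007 (P1/RW1/US1/PS0)
  ⇒ phys 0x2FF37  [2 reads]
#1 VA=0x35E8 (r,kernel):
  lvl0: tbl 0x2B, slot 0 ⇒ 0x32007 (P1/RW1/US1/PS0)
  lvl1: tbl 0x32, slot 3 ⇒ 0x34007 (P1/RW1/US1/PS0)
  ⇒ phys 0x345E8  [2 reads]
#2 VA=0x2A00663 (r,kernel):
  lvl0: tbl 0x2B, slot 21 ⇒ 0x38007 (P1/RW1/US1/PS0)
  lvl1: tbl 0x38, slot 0 ⇒ 0x3A007 (P1/RW1/US1/PS0)
  ⇒ phys 0x3A663  [2 reads]

Access #0 fault: NONE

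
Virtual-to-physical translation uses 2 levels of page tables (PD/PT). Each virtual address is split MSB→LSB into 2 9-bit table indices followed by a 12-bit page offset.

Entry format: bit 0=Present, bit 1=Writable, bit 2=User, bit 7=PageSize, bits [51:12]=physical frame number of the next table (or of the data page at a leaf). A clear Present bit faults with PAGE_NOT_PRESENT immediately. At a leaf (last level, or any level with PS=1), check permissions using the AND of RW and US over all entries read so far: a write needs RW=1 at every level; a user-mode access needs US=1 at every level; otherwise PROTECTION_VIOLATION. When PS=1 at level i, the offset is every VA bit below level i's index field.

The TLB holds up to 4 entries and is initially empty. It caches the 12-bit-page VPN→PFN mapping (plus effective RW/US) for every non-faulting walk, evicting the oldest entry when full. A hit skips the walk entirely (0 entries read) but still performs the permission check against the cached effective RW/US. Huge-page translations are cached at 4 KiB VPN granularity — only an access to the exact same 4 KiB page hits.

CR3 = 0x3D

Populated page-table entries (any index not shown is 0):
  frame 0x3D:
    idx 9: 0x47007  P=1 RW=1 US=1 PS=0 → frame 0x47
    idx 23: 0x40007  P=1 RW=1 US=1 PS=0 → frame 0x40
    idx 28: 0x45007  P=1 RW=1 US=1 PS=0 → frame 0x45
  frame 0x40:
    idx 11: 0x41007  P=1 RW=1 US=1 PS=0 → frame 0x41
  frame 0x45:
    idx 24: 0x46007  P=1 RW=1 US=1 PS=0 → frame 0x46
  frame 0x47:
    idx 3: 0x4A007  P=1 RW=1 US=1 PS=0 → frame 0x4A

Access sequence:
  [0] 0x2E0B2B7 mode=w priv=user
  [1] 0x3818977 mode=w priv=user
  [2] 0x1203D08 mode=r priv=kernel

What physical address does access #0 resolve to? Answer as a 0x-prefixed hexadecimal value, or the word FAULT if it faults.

Walk each access:
#0 VA=0x2E0B2B7 (w,user):
  [0] read 0x3D idx=23: raw=0x40007 flags P=1 W=1 U=1 S=0
  [1] read 0x40 idx=11: raw=0x41007 flags P=1 W=1 U=1 S=0
  ⇒ phys 0x412B7  [2 reads]
#1 VA=0x3818977 (w,user):
  [0] read 0x3D idx=28: raw=0x45007 flags P=1 W=1 U=1 S=0
  [1] read 0x45 idx=24: raw=0x46007 flags P=1 W=1 U=1 S=0
  ⇒ phys 0x46977  [2 reads]
#2 VA=0x1203D08 (r,kernel):
  [0] read 0x3D idx=9: raw=0x47007 flags P=1 W=1 U=1 S=0
  [1] read 0x47 idx=3: raw=0x4A007 flags P=1 W=1 U=1 S=0
  ⇒ phys 0x4AD08  [2 reads]

Access #0 PA: 0x412B7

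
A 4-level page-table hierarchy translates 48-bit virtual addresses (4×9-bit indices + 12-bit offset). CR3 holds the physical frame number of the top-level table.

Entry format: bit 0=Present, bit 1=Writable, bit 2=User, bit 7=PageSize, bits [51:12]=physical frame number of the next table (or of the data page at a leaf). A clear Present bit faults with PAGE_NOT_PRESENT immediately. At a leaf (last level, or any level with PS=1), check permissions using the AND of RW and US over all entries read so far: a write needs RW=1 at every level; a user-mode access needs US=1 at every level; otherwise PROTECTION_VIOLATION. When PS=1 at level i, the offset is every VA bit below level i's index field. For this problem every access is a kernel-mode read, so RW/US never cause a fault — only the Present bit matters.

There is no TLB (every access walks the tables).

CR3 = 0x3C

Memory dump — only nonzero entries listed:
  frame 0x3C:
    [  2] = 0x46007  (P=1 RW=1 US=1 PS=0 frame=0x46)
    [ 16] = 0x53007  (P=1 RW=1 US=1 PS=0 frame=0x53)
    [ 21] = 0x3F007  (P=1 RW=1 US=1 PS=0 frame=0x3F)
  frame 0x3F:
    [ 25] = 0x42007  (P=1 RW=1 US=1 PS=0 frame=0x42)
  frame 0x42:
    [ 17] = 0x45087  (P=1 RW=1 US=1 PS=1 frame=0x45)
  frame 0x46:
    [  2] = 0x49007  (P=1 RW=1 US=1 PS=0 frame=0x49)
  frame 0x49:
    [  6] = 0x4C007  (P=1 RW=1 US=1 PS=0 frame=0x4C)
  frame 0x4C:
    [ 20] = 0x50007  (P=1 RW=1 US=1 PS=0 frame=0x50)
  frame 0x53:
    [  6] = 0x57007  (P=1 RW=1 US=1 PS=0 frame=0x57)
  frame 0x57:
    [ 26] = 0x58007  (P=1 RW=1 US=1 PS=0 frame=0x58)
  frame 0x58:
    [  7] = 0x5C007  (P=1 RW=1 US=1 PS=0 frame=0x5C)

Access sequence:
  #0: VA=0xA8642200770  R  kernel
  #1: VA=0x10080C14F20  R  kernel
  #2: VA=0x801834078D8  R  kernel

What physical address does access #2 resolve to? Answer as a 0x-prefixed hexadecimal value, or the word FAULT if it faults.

Trace:
#0 VA=0xA8642200770 (r,kernel):
  [0] read 0x3C idx=21: raw=0x3F007 flags P=1 W=1 U=1 S=0
  [1] read 0x3F idx=25: raw=0x42007 flags P=1 W=1 U=1 S=0
  [2] read 0x42 idx=17: raw=0x45087 flags P=1 W=1 U=1 S=1
  → PA=0x45770 (huge @L2)  (3 entries read)
#1 VA=0x10080C14F20 (r,kernel):
  [0] read 0x3C idx=2: raw=0x46007 flags P=1 W=1 U=1 S=0
  [1] read 0x46 idx=2: raw=0x49007 flags P=1 W=1 U=1 S=0
  [2] read 0x49 idx=6: raw=0x4C007 flags P=1 W=1 U=1 S=0
  [3] read 0x4C idx=20: raw=0x50007 flags P=1 W=1 U=1 S=0
  → PA=0x50F20  (4 entries read)
#2 VA=0x801834078D8 (r,kernel):
  [0] read 0x3C idx=16: raw=0x53007 flags P=1 W=1 U=1 S=0
  [1] read 0x53 idx=6: raw=0x57007 flags P=1 W=1 U=1 S=0
  [2] read 0x57 idx=26: raw=0x58007 flags P=1 W=1 U=1 S=0
  [3] read 0x58 idx=7: raw=0x5C007 flags P=1 W=1 U=1 S=0
  → PA=0x5C8D8  (4 entries read)

Access #2 PA: 0x5C8D8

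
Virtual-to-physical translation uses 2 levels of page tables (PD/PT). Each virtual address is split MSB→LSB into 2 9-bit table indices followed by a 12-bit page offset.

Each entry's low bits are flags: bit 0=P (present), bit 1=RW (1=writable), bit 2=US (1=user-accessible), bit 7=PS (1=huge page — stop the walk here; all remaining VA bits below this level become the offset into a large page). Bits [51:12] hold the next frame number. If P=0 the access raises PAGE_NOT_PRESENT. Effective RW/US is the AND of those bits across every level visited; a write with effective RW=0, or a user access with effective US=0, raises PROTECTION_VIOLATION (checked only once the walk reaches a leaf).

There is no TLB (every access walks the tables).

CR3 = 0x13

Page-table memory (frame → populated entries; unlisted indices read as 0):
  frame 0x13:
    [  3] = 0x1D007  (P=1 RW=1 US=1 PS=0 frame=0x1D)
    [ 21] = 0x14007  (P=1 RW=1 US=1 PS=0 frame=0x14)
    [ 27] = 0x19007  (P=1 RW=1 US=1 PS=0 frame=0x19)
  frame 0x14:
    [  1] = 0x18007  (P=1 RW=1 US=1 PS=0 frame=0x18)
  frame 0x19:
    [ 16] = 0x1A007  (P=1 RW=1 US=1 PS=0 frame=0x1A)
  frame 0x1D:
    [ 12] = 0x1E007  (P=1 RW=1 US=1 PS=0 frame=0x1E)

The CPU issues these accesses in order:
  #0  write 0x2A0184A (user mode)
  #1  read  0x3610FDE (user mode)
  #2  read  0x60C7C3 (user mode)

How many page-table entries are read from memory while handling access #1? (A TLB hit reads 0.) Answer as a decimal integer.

Trace:
#0 VA=0x2A0184A (w,user):
  L0: frame=0x13 idx=21 entry=0x14007 [P=1 RW=1 US=1 PS=0]
  L1: frame=0x14 idx=1 entry=0x18007 [P=1 RW=1 US=1 PS=0]
  ✓ 0x1884A  — 2 lookups
#1 VA=0x3610FDE (r,user):
  L0: frame=0x13 idx=27 entry=0x19007 [P=1 RW=1 US=1 PS=0]
  L1: frame=0x19 idx=16 entry=0x1A007 [P=1 RW=1 US=1 PS=0]
  ✓ 0x1AFDE  — 2 lookups
#2 VA=0x60C7C3 (r,user):
  L0: frame=0x13 idx=3 entry=0x1D007 [P=1 RW=1 US=1 PS=0]
  L1: frame=0x1D idx=12 entry=0x1E007 [P=1 RW=1 US=1 PS=0]
  ✓ 0x1E7C3  — 2 lookups

Entries read for #1: 2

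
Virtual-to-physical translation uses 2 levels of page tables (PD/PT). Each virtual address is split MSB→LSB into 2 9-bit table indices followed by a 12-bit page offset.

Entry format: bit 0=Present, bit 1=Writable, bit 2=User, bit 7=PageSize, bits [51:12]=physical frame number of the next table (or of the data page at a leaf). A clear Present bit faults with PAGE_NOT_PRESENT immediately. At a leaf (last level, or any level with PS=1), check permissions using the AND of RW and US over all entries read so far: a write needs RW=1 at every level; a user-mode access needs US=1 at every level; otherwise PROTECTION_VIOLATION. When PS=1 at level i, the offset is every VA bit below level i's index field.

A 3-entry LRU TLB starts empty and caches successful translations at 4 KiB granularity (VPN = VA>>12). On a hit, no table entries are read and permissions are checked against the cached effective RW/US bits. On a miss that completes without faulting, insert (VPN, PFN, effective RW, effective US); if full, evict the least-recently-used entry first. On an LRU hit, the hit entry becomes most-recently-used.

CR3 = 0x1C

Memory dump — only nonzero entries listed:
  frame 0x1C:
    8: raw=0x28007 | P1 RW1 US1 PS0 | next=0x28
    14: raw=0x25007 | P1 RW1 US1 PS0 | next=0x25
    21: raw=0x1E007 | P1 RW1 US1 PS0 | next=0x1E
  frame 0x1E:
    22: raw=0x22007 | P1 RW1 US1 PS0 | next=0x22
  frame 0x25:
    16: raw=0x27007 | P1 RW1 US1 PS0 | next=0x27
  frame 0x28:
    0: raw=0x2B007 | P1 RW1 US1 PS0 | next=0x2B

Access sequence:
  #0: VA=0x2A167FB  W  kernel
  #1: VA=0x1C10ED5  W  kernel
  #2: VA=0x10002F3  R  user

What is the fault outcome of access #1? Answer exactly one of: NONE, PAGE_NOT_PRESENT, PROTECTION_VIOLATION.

Per-access translation:
#0 VA=0x2A167FB (w,kernel):
  L0 @0x1C[21] → 0x1E007  P=1,RW=1,US=1,PS=0
  L1 @0x1E[22] → 0x22007  P=1,RW=1,US=1,PS=0
  → PA=0x227FB  (2 entries read)
#1 VA=0x1C10ED5 (w,kernel):
  L0 @0x1C[14] → 0x25007  P=1,RW=1,US=1,PS=0
  L1 @0x25[16] → 0x27007  P=1,RW=1,US=1,PS=0
  → PA=0x27ED5  (2 entries read)
#2 VA=0x10002F3 (r,user):
  L0 @0x1C[8] → 0x28007  P=1,RW=1,US=1,PS=0
  L1 @0x28[0] → 0x2B007  P=1,RW=1,US=1,PS=0
  → PA=0x2B2F3  (2 entries read)

Access #1 fault: NONE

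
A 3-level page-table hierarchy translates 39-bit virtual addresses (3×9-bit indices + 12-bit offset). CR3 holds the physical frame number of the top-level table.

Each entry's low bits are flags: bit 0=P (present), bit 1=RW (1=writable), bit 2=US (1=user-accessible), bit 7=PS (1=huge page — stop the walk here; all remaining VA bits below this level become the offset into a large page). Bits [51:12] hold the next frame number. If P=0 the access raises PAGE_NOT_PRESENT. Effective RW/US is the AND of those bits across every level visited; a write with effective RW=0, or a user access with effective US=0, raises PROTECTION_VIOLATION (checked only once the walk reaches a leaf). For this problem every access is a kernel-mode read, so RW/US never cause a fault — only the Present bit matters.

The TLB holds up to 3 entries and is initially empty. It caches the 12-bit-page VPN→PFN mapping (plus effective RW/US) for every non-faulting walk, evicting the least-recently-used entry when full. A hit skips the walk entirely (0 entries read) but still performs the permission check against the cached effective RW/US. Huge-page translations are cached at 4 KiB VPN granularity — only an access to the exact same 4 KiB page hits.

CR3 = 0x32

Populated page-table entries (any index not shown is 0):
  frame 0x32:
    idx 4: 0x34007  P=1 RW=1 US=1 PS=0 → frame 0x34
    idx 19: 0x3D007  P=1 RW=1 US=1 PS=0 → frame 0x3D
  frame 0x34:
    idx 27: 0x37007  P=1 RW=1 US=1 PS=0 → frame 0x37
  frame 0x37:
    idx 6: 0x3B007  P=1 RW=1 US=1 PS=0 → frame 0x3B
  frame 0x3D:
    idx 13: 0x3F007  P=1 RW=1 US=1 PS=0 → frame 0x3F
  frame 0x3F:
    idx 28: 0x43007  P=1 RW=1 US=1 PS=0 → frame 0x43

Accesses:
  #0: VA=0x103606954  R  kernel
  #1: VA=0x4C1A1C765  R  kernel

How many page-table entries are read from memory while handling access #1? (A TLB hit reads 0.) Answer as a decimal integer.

Trace:
#0 VA=0x103606954 (r,kernel):
  lvl0: tbl 0x32, slot 4 ⇒ 0x34007 (P1/RW1/US1/PS0)
  lvl1: tbl 0x34, slot 27 ⇒ 0x37007 (P1/RW1/US1/PS0)
  lvl2: tbl 0x37, slot 6 ⇒ 0x3B007 (P1/RW1/US1/PS0)
  → PA=0x3B954  (3 entries read)
#1 VA=0x4C1A1C765 (r,kernel):
  lvl0: tbl 0x32, slot 19 ⇒ 0x3D007 (P1/RW1/US1/PS0)
  lvl1: tbl 0x3D, slot 13 ⇒ 0x3F007 (P1/RW1/US1/PS0)
  lvl2: tbl 0x3F, slot 28 ⇒ 0x43007 (P1/RW1/US1/PS0)
  → PA=0x43765  (3 entries read)

Entries read for #1: 3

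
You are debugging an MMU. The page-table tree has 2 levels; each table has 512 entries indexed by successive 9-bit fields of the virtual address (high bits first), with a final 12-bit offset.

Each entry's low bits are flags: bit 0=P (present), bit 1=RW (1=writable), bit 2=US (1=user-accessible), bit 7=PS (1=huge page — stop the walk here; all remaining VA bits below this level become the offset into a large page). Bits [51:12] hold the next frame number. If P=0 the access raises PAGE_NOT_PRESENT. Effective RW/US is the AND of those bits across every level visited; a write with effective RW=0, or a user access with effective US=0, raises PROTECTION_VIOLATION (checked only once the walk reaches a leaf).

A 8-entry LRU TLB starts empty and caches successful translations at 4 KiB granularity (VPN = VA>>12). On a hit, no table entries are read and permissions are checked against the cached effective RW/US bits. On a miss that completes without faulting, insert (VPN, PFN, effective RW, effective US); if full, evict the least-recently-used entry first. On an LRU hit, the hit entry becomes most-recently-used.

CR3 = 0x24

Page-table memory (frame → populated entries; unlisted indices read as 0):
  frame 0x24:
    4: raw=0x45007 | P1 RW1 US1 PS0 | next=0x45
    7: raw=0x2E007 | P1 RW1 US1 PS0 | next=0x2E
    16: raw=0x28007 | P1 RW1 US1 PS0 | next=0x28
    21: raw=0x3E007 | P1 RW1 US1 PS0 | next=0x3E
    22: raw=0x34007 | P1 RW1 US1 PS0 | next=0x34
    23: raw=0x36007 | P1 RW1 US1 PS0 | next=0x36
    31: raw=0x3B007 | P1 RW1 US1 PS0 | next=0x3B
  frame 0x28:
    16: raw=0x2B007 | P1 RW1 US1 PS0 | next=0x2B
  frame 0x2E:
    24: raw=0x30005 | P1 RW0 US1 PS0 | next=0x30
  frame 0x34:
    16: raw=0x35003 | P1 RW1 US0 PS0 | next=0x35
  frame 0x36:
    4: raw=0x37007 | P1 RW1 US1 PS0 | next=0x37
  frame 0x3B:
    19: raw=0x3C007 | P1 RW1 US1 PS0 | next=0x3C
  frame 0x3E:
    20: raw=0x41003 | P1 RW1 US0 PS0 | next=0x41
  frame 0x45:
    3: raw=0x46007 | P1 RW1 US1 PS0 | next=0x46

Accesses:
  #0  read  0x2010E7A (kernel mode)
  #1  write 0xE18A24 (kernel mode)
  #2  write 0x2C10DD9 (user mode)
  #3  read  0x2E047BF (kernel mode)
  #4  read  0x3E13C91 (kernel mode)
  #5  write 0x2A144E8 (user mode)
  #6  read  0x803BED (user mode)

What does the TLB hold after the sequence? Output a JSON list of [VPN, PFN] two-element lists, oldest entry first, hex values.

Per-access translation:
#0 VA=0x2010E7A (r,kernel):
  [0] read 0x24 idx=16: raw=0x28007 flags P=1 W=1 U=1 S=0
  [1] read 0x28 idx=16: raw=0x2B007 flags P=1 W=1 U=1 S=0
  ⇒ phys 0x2BE7A  [2 reads]
#1 VA=0xE18A24 (w,kernel):
  [0] read 0x24 idx=7: raw=0x2E007 flags P=1 W=1 U=1 S=0
  [1] read 0x2E idx=24: raw=0x30005 flags P=1 W=0 U=1 S=0
  ✗ PROTECTION_VIOLATION  [2 reads]
#2 VA=0x2C10DD9 (w,user):
  [0] read 0x24 idx=22: raw=0x34007 flags P=1 W=1 U=1 S=0
  [1] read 0x34 idx=16: raw=0x35003 flags P=1 W=1 U=0 S=0
  ✗ PROTECTION_VIOLATION  [2 reads]
#3 VA=0x2E047BF (r,kernel):
  [0] read 0x24 idx=23: raw=0x36007 flags P=1 W=1 U=1 S=0
  [1] read 0x36 idx=4: raw=0x37007 flags P=1 W=1 U=1 S=0
  ⇒ phys 0x377BF  [2 reads]
#4 VA=0x3E13C91 (r,kernel):
  [0] read 0x24 idx=31: raw=0x3B007 flags P=1 W=1 U=1 S=0
  [1] read 0x3B idx=19: raw=0x3C007 flags P=1 W=1 U=1 S=0
  ⇒ phys 0x3CC91  [2 reads]
#5 VA=0x2A144E8 (w,user):
  [0] read 0x24 idx=21: raw=0x3E007 flags P=1 W=1 U=1 S=0
  [1] read 0x3E idx=20: raw=0x41003 flags P=1 W=1 U=0 S=0
  ✗ PROTECTION_VIOLATION  [2 reads]
#6 VA=0x803BED (r,user):
  [0] read 0x24 idx=4: raw=0x45007 flags P=1 W=1 U=1 S=0
  [1] read 0x45 idx=3: raw=0x46007 flags P=1 W=1 U=1 S=0
  ⇒ phys 0x46BED  [2 reads]

TLB: [["0x2010", "0x2B"], ["0x2E04", "0x37"], ["0x3E13", "0x3C"], ["0x803", "0x46"]]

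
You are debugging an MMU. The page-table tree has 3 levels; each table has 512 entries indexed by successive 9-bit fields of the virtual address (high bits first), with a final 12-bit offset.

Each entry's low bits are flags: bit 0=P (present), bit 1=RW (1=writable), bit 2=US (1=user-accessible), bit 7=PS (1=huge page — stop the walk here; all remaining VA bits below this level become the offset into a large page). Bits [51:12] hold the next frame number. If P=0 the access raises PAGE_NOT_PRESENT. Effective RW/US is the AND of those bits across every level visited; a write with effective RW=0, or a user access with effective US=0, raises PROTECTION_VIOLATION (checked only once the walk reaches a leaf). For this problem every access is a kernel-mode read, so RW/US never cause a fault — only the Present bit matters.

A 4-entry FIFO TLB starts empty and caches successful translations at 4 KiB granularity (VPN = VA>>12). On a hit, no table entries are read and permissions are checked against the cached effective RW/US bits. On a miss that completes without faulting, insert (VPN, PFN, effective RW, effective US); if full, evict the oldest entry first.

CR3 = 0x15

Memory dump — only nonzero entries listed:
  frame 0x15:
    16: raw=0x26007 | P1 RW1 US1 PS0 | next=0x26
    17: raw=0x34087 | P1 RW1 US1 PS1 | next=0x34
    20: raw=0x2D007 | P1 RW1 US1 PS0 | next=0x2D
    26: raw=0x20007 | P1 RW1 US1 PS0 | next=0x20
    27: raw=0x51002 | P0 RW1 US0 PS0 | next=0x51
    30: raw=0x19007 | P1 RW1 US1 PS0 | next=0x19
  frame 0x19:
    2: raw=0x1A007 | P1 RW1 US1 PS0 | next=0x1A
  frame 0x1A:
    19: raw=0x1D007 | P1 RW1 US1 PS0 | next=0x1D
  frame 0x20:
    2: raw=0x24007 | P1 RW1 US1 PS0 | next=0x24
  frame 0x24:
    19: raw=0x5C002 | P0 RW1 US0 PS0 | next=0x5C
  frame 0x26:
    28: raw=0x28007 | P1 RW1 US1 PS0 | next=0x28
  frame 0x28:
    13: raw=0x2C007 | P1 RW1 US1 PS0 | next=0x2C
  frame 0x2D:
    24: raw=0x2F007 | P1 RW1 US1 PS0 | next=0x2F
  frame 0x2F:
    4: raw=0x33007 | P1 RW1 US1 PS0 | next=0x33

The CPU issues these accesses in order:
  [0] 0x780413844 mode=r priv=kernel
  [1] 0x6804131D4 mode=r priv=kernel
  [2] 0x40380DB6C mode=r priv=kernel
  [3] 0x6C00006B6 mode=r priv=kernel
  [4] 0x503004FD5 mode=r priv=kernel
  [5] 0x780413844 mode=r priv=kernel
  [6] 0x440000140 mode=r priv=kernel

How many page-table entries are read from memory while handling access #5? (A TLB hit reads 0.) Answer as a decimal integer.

Walk each access:
#0 VA=0x780413844 (r,kernel):
  L0 @0x15[30] → 0x19007  P=1,RW=1,US=1,PS=0
  L1 @0x19[2] → 0x1A007  P=1,RW=1,US=1,PS=0
  L2 @0x1A[19] → 0x1D007  P=1,RW=1,US=1,PS=0
  → PA=0x1D844  (3 entries read)
#1 VA=0x6804131D4 (r,kernel):
  L0 @0x15[26] → 0x20007  P=1,RW=1,US=1,PS=0
  L1 @0x20[2] → 0x24007  P=1,RW=1,US=1,PS=0
  L2 @0x24[19] → 0x5C002  P=0,RW=1,US=0,PS=0
  → PAGE_NOT_PRESENT  (3 entries read)
#2 VA=0x40380DB6C (r,kernel):
  L0 @0x15[16] → 0x26007  P=1,RW=1,US=1,PS=0
  L1 @0x26[28] → 0x28007  P=1,RW=1,US=1,PS=0
  L2 @0x28[13] → 0x2C007  P=1,RW=1,US=1,PS=0
  → PA=0x2CB6C  (3 entries read)
#3 VA=0x6C00006B6 (r,kernel):
  L0 @0x15[27] → 0x51002  P=0,RW=1,US=0,PS=0
  → PAGE_NOT_PRESENT  (1 entries read)
#4 VA=0x503004FD5 (r,kernel):
  L0 @0x15[20] → 0x2D007  P=1,RW=1,US=1,PS=0
  L1 @0x2D[24] → 0x2F007  P=1,RW=1,US=1,PS=0
  L2 @0x2F[4] → 0x33007  P=1,RW=1,US=1,PS=0
  → PA=0x33FD5  (3 entries read)
#5 VA=0x780413844 (r,kernel):
  TLB hit vpn=0x780413 → PA=0x1D844
#6 VA=0x440000140 (r,kernel):
  L0 @0x15[17] → 0x34087  P=1,RW=1,US=1,PS=1
  → PA=0x34140 (huge @L0)  (1 entries read)

Entries read for #5: 0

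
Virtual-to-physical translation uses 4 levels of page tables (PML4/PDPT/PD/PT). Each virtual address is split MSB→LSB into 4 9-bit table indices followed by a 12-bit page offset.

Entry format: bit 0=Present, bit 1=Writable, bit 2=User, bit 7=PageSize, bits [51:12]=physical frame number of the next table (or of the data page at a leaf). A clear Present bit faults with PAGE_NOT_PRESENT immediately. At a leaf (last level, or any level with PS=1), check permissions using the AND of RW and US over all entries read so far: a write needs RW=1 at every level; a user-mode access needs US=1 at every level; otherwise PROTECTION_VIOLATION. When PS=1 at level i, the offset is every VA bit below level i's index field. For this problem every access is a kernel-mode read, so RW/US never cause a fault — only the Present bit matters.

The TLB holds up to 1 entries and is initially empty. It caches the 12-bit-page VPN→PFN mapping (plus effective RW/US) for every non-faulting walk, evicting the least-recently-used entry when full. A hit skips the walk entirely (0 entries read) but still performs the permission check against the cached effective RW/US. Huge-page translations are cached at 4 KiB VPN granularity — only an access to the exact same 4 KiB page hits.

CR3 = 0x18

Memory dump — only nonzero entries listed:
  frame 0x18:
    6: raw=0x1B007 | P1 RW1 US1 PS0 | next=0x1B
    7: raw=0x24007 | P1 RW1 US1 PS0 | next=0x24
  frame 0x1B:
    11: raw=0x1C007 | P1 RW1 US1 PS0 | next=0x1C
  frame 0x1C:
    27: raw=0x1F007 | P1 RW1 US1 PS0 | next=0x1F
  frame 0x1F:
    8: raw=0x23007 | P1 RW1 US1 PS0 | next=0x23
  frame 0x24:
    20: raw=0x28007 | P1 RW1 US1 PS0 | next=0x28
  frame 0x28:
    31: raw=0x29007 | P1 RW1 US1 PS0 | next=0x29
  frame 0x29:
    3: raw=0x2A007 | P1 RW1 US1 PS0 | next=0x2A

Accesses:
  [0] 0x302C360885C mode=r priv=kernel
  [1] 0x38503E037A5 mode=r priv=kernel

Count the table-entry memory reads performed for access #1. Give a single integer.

Walk each access:
#0 VA=0x302C360885C (r,kernel):
  [0] read 0x18 idx=6: raw=0x1B007 flags P=1 W=1 U=1 S=0
  [1] read 0x1B idx=11: raw=0x1C007 flags P=1 W=1 U=1 S=0
  [2] read 0x1C idx=27: raw=0x1F007 flags P=1 W=1 U=1 S=0
  [3] read 0x1F idx=8: raw=0x23007 flags P=1 W=1 U=1 S=0
  ⇒ phys 0x2385C  [4 reads]
#1 VA=0x38503E037A5 (r,kernel):
  [0] read 0x18 idx=7: raw=0x24007 flags P=1 W=1 U=1 S=0
  [1] read 0x24 idx=20: raw=0x28007 flags P=1 W=1 U=1 S=0
  [2] read 0x28 idx=31: raw=0x29007 flags P=1 W=1 U=1 S=0
  [3] read 0x29 idx=3: raw=0x2A007 flags P=1 W=1 U=1 S=0
  ⇒ phys 0x2A7A5  [4 reads]

Entries read for #1: 4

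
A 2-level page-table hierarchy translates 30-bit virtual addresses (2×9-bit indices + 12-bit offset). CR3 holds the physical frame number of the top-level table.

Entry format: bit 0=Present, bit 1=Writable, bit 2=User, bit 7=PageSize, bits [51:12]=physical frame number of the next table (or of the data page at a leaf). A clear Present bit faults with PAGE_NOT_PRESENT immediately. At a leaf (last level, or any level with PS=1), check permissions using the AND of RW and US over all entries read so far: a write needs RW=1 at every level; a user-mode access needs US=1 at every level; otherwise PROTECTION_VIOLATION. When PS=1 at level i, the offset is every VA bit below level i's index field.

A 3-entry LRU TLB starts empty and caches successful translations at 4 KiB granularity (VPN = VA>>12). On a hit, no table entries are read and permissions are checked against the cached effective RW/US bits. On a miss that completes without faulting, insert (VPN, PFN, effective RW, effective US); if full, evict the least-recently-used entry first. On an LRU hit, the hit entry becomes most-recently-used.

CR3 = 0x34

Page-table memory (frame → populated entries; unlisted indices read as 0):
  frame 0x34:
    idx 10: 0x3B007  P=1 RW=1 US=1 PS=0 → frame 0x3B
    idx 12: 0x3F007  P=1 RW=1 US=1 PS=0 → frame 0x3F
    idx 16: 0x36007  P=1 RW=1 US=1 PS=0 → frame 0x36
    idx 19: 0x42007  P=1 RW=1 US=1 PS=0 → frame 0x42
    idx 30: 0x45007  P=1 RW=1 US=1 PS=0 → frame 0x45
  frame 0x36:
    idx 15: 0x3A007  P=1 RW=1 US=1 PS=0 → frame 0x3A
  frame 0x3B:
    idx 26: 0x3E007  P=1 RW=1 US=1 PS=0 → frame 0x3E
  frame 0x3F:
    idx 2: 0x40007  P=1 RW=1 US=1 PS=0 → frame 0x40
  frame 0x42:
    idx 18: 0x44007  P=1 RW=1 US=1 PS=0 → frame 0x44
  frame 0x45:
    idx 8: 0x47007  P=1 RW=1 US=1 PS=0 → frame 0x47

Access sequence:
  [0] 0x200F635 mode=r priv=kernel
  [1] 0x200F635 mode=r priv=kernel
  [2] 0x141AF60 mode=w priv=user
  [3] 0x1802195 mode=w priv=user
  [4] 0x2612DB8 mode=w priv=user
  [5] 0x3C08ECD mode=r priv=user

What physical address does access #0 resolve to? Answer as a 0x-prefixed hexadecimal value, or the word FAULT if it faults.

Walk each access:
#0 VA=0x200F635 (r,kernel):
  [0] read 0x34 idx=16: raw=0x36007 flags P=1 W=1 U=1 S=0
  [1] read 0x36 idx=15: raw=0x3A007 flags P=1 W=1 U=1 S=0
  ✓ 0x3A635  — 2 lookups
#1 VA=0x200F635 (r,kernel):
  TLB hit vpn=0x200F → PA=0x3A635
#2 VA=0x141AF60 (w,user):
  [0] read 0x34 idx=10: raw=0x3B007 flags P=1 W=1 U=1 S=0
  [1] read 0x3B idx=26: raw=0x3E007 flags P=1 W=1 U=1 S=0
  ✓ 0x3EF60  — 2 lookups
#3 VA=0x1802195 (w,user):
  [0] read 0x34 idx=12: raw=0x3F007 flags P=1 W=1 U=1 S=0
  [1] read 0x3F idx=2: raw=0x40007 flags P=1 W=1 U=1 S=0
  ✓ 0x40195  — 2 lookups
#4 VA=0x2612DB8 (w,user):
  [0] read 0x34 idx=19: raw=0x42007 flags P=1 W=1 U=1 S=0
  [1] read 0x42 idx=18: raw=0x44007 flags P=1 W=1 U=1 S=0
  ✓ 0x44DB8  — 2 lookups
#5 VA=0x3C08ECD (r,user):
  [0] read 0x34 idx=30: raw=0x45007 flags P=1 W=1 U=1 S=0
  [1] read 0x45 idx=8: raw=0x47007 flags P=1 W=1 U=1 S=0
  ✓ 0x47ECD  — 2 lookups

Access #0 PA: 0x3A635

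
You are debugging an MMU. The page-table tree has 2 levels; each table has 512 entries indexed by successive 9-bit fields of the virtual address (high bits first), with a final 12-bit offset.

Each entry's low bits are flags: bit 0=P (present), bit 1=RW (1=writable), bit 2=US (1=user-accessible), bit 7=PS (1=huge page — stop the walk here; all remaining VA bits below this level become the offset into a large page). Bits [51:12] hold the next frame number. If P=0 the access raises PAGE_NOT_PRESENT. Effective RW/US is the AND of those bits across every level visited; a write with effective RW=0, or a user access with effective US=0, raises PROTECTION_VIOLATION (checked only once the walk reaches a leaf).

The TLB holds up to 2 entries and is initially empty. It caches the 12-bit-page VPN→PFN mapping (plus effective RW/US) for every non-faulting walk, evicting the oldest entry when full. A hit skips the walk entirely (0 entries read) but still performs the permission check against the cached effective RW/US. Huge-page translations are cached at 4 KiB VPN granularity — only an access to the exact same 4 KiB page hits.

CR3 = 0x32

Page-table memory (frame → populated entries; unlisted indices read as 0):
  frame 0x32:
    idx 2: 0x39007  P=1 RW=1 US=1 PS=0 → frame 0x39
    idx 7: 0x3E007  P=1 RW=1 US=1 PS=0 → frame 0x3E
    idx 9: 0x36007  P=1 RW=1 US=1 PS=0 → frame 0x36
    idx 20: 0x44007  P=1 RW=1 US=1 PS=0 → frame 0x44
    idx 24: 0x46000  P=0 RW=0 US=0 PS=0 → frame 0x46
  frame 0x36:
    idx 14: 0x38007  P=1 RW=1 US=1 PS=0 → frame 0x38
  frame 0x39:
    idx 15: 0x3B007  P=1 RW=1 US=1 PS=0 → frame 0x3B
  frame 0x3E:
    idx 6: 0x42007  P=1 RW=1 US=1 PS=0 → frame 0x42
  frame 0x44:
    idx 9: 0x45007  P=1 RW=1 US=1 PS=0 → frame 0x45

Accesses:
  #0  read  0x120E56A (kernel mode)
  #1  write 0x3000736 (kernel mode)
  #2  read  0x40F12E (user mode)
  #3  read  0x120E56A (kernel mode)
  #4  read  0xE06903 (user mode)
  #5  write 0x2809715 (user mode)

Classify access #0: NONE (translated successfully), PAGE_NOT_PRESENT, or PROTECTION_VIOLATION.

Walk each access:
#0 VA=0x120E56A (r,kernel):
  lvl0: tbl 0x32, slot 9 ⇒ 0x36007 (P1/RW1/US1/PS0)
  lvl1: tbl 0x36, slot 14 ⇒ 0x38007 (P1/RW1/US1/PS0)
  → PA=0x3856A  (2 entries read)
#1 VA=0x3000736 (w,kernel):
  lvl0: tbl 0x32, slot 24 ⇒ 0x46000 (P0/RW0/US0/PS0)
  ⇒ fault: PAGE_NOT_PRESENT  — 1 lookups
#2 VA=0x40F12E (r,user):
  lvl0: tbl 0x32, slot 2 ⇒ 0x39007 (P1/RW1/US1/PS0)
  lvl1: tbl 0x39, slot 15 ⇒ 0x3B007 (P1/RW1/US1/PS0)
  → PA=0x3B12E  (2 entries read)
#3 VA=0x120E56A (r,kernel):
  TLB hit vpn=0x120E → PA=0x3856A
#4 VA=0xE06903 (r,user):
  lvl0: tbl 0x32, slot 7 ⇒ 0x3E007 (P1/RW1/US1/PS0)
  lvl1: tbl 0x3E, slot 6 ⇒ 0x42007 (P1/RW1/US1/PS0)
  → PA=0x42903  (2 entries read)
#5 VA=0x2809715 (w,user):
  lvl0: tbl 0x32, slot 20 ⇒ 0x44007 (P1/RW1/US1/PS0)
  lvl1: tbl 0x44, slot 9 ⇒ 0x45007 (P1/RW1/US1/PS0)
  → PA=0x45715  (2 entries read)

Access #0 fault: NONE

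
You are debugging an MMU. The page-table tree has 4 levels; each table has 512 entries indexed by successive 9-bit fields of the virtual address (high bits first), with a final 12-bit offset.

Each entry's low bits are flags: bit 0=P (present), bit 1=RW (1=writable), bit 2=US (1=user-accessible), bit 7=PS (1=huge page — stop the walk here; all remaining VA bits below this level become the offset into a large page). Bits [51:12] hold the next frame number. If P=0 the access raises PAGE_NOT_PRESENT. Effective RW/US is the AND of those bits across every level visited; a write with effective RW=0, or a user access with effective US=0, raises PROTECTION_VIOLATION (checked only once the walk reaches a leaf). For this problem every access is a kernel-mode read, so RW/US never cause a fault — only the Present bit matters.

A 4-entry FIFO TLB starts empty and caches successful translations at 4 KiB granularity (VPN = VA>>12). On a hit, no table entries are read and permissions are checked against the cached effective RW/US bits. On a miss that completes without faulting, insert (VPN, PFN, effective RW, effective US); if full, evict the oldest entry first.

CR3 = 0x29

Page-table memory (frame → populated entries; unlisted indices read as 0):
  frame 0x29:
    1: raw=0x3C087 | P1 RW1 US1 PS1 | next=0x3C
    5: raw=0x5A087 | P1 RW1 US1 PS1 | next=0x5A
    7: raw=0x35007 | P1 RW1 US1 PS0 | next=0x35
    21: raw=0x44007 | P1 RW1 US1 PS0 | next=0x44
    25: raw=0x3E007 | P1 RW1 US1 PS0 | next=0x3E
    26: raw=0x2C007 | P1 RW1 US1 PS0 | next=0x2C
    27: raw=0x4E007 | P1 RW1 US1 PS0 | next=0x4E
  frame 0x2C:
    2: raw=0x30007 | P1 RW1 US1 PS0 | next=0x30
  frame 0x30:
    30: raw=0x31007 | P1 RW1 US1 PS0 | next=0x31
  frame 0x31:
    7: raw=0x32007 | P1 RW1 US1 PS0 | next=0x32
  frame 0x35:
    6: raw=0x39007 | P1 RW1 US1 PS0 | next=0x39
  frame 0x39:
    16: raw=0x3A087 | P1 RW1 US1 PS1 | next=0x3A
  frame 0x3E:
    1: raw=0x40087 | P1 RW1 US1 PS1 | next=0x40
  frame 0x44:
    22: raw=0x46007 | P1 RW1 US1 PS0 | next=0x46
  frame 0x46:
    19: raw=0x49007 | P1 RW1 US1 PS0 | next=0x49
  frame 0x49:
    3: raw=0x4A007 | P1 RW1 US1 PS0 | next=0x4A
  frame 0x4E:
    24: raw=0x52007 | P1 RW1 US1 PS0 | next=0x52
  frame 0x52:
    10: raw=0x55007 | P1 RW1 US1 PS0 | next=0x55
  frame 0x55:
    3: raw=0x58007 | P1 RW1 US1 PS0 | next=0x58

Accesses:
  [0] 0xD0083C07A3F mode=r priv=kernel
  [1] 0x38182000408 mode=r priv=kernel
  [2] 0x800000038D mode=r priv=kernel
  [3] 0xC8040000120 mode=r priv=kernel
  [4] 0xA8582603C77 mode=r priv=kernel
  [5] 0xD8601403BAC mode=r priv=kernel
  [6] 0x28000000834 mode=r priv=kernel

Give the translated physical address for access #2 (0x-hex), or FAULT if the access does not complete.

Walk each access:
#0 VA=0xD0083C07A3F (r,kernel):
  [0] read 0x29 idx=26: raw=0x2C007 flags P=1 W=1 U=1 S=0
  [1] read 0x2C idx=2: raw=0x30007 flags P=1 W=1 U=1 S=0
  [2] read 0x30 idx=30: raw=0x31007 flags P=1 W=1 U=1 S=0
  [3] read 0x31 idx=7: raw=0x32007 flags P=1 W=1 U=1 S=0
  ⇒ phys 0x32A3F  [4 reads]
#1 VA=0x38182000408 (r,kernel):
  [0] read 0x29 idx=7: raw=0x35007 flags P=1 W=1 U=1 S=0
  [1] read 0x35 idx=6: raw=0x39007 flags P=1 W=1 U=1 S=0
  [2] read 0x39 idx=16: raw=0x3A087 flags P=1 W=1 U=1 S=1
  ⇒ phys 0x3A408 (huge @L2)  [3 reads]
#2 VA=0x800000038D (r,kernel):
  [0] read 0x29 idx=1: raw=0x3C087 flags P=1 W=1 U=1 S=1
  ⇒ phys 0x3C38D (huge @L0)  [1 reads]
#3 VA=0xC8040000120 (r,kernel):
  [0] read 0x29 idx=25: raw=0x3E007 flags P=1 W=1 U=1 S=0
  [1] read 0x3E idx=1: raw=0x40087 flags P=1 W=1 U=1 S=1
  ⇒ phys 0x40120 (huge @L1)  [2 reads]
#4 VA=0xA8582603C77 (r,kernel):
  [0] read 0x29 idx=21: raw=0x44007 flags P=1 W=1 U=1 S=0
  [1] read 0x44 idx=22: raw=0x46007 flags P=1 W=1 U=1 S=0
  [2] read 0x46 idx=19: raw=0x49007 flags P=1 W=1 U=1 S=0
  [3] read 0x49 idx=3: raw=0x4A007 flags P=1 W=1 U=1 S=0
  ⇒ phys 0x4AC77  [4 reads]
#5 VA=0xD8601403BAC (r,kernel):
  [0] read 0x29 idx=27: raw=0x4E007 flags P=1 W=1 U=1 S=0
  [1] read 0x4E idx=24: raw=0x52007 flags P=1 W=1 U=1 S=0
  [2] read 0x52 idx=10: raw=0x55007 flags P=1 W=1 U=1 S=0
  [3] read 0x55 idx=3: raw=0x58007 flags P=1 W=1 U=1 S=0
  ⇒ phys 0x58BAC  [4 reads]
#6 VA=0x28000000834 (r,kernel):
  [0] read 0x29 idx=5: raw=0x5A087 flags P=1 W=1 U=1 S=1
  ⇒ phys 0x5A834 (huge @L0)  [1 reads]

Access #2 PA: 0x3C38D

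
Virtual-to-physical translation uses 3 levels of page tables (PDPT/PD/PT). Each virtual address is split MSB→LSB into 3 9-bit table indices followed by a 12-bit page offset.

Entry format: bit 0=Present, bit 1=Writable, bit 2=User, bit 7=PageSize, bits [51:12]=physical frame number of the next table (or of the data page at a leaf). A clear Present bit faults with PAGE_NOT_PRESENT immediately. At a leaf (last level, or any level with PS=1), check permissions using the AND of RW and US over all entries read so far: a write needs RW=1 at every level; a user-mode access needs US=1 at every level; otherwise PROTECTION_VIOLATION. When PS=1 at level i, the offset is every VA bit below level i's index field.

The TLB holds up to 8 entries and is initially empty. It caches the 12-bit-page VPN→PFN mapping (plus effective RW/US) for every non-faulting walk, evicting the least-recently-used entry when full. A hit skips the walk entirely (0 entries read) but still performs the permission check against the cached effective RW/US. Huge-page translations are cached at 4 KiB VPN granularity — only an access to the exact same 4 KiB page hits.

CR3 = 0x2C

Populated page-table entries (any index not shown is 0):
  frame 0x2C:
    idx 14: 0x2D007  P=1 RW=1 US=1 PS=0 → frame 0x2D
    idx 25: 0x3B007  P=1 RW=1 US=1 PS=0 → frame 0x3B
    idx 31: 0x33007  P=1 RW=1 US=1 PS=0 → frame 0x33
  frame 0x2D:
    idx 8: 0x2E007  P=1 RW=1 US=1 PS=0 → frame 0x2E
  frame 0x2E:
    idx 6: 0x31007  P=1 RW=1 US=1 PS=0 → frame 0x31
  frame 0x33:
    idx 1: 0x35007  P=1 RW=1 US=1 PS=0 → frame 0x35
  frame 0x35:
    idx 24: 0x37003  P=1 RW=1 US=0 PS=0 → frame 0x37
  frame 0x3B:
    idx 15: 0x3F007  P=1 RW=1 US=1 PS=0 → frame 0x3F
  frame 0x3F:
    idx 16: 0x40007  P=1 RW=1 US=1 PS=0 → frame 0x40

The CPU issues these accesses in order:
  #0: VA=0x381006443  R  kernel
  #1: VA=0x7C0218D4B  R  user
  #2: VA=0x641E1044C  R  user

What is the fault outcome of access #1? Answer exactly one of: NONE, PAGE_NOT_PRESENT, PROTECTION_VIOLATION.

Walk each access:
#0 VA=0x381006443 (r,kernel):
  lvl0: tbl 0x2C, slot 14 ⇒ 0x2D007 (P1/RW1/US1/PS0)
  lvl1: tbl 0x2D, slot 8 ⇒ 0x2E007 (P1/RW1/US1/PS0)
  lvl2: tbl 0x2E, slot 6 ⇒ 0x31007 (P1/RW1/US1/PS0)
  → PA=0x31443  (3 entries read)
#1 VA=0x7C0218D4B (r,user):
  lvl0: tbl 0x2C, slot 31 ⇒ 0x33007 (P1/RW1/US1/PS0)
  lvl1: tbl 0x33, slot 1 ⇒ 0x35007 (P1/RW1/US1/PS0)
  lvl2: tbl 0x35, slot 24 ⇒ 0x37003 (P1/RW1/US0/PS0)
  ⇒ fault: PROTECTION_VIOLATION  — 3 lookups
#2 VA=0x641E1044C (r,user):
  lvl0: tbl 0x2C, slot 25 ⇒ 0x3B007 (P1/RW1/US1/PS0)
  lvl1: tbl 0x3B, slot 15 ⇒ 0x3F007 (P1/RW1/US1/PS0)
  lvl2: tbl 0x3F, slot 16 ⇒ 0x40007 (P1/RW1/US1/PS0)
  → PA=0x4044C  (3 entries read)

Access #1 fault: PROTECTION_VIOLATION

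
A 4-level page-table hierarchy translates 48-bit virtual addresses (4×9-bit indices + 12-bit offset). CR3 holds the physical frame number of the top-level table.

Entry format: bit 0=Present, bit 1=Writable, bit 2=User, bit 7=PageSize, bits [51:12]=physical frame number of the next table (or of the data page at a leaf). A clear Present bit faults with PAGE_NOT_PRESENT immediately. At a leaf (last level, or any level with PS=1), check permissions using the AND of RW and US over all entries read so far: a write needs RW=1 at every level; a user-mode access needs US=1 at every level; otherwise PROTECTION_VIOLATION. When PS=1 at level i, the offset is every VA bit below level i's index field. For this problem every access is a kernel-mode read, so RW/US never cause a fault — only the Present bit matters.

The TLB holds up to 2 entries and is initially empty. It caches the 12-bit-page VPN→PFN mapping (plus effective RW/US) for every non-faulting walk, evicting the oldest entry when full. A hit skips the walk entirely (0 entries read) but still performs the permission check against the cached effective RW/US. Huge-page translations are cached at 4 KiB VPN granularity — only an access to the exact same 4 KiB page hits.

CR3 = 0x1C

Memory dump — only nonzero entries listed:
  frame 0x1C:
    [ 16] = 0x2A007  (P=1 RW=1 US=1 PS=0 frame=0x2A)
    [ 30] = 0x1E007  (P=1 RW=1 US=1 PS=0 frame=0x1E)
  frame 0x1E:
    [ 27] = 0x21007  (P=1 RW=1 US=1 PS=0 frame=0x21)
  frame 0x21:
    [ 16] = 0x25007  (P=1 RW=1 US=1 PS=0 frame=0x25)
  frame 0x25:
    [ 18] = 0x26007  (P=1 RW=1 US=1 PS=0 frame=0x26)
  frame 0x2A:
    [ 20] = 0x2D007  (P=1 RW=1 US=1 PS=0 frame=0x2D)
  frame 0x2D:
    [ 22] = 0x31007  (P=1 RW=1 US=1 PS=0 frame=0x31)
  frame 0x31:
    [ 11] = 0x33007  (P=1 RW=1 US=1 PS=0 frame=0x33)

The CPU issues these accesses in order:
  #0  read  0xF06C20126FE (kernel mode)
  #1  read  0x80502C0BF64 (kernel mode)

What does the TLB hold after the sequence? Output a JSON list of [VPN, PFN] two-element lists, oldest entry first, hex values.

Walk each access:
#0 VA=0xF06C20126FE (r,kernel):
  L0 @0x1C[30] → 0x1E007  P=1,RW=1,US=1,PS=0
  L1 @0x1E[27] → 0x21007  P=1,RW=1,US=1,PS=0
  L2 @0x21[16] → 0x25007  P=1,RW=1,US=1,PS=0
  L3 @0x25[18] → 0x26007  P=1,RW=1,US=1,PS=0
  → PA=0x266FE  (4 entries read)
#1 VA=0x80502C0BF64 (r,kernel):
  L0 @0x1C[16] → 0x2A007  P=1,RW=1,US=1,PS=0
  L1 @0x2A[20] → 0x2D007  P=1,RW=1,US=1,PS=0
  L2 @0x2D[22] → 0x31007  P=1,RW=1,US=1,PS=0
  L3 @0x31[11] → 0x33007  P=1,RW=1,US=1,PS=0
  → PA=0x33F64  (4 entries read)

TLB: [["0xF06C2012", "0x26"], ["0x80502C0B", "0x33"]]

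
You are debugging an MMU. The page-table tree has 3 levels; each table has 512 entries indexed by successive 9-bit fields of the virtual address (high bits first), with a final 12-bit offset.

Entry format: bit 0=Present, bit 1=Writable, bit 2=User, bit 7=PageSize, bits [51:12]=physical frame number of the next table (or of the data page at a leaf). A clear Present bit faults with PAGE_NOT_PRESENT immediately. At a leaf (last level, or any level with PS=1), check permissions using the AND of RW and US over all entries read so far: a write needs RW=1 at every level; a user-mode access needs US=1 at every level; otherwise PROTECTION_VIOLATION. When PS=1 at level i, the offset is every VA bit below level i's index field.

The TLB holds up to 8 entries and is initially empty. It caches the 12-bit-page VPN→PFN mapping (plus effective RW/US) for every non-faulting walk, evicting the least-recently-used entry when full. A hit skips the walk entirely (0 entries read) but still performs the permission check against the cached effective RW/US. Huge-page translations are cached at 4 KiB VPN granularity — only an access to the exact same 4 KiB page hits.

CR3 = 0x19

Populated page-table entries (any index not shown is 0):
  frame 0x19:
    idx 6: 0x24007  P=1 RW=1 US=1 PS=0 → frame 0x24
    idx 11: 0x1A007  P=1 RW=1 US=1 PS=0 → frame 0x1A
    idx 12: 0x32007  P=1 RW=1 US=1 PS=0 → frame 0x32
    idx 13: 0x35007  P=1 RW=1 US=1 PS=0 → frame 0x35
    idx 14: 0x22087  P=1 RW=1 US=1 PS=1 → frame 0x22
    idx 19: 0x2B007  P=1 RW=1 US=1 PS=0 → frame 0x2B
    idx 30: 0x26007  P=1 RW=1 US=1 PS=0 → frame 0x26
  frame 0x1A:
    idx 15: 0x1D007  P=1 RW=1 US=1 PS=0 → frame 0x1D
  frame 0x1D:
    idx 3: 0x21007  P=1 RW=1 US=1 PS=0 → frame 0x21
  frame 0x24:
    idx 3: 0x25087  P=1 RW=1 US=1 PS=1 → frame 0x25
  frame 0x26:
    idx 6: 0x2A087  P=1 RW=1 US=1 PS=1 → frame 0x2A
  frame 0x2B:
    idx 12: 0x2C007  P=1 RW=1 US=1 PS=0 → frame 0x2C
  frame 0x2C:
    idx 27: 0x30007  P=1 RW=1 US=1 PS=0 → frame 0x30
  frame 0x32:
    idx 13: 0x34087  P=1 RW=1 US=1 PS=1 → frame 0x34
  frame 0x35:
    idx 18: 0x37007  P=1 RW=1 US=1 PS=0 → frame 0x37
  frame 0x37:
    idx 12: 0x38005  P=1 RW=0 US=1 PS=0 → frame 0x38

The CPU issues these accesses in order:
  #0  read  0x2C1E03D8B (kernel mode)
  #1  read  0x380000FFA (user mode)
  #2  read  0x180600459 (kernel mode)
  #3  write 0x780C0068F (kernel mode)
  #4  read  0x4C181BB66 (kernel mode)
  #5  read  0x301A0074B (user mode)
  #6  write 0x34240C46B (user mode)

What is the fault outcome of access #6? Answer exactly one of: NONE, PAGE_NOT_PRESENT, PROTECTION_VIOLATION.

Per-access translation:
#0 VA=0x2C1E03D8B (r,kernel):
  L0: frame=0x19 idx=11 entry=0x1A007 [P=1 RW=1 US=1 PS=0]
  L1: frame=0x1A idx=15 entry=0x1D007 [P=1 RW=1 US=1 PS=0]
  L2: frame=0x1D idx=3 entry=0x21007 [P=1 RW=1 US=1 PS=0]
  → PA=0x21D8B  (3 entries read)
#1 VA=0x380000FFA (r,user):
  L0: frame=0x19 idx=14 entry=0x22087 [P=1 RW=1 US=1 PS=1]
  → PA=0x22FFA (huge @L0)  (1 entries read)
#2 VA=0x180600459 (r,kernel):
  L0: frame=0x19 idx=6 entry=0x24007 [P=1 RW=1 US=1 PS=0]
  L1: frame=0x24 idx=3 entry=0x25087 [P=1 RW=1 US=1 PS=1]
  → PA=0x25459 (huge @L1)  (2 entries read)
#3 VA=0x780C0068F (w,kernel):
  L0: frame=0x19 idx=30 entry=0x26007 [P=1 RW=1 US=1 PS=0]
  L1: frame=0x26 idx=6 entry=0x2A087 [P=1 RW=1 US=1 PS=1]
  → PA=0x2A68F (huge @L1)  (2 entries read)
#4 VA=0x4C181BB66 (r,kernel):
  L0: frame=0x19 idx=19 entry=0x2B007 [P=1 RW=1 US=1 PS=0]
  L1: frame=0x2B idx=12 entry=0x2C007 [P=1 RW=1 US=1 PS=0]
  L2: frame=0x2C idx=27 entry=0x30007 [P=1 RW=1 US=1 PS=0]
  → PA=0x30B66  (3 entries read)
#5 VA=0x301A0074B (r,user):
  L0: frame=0x19 idx=12 entry=0x32007 [P=1 RW=1 US=1 PS=0]
  L1: frame=0x32 idx=13 entry=0x34087 [P=1 RW=1 US=1 PS=1]
  → PA=0x3474B (huge @L1)  (2 entries read)
#6 VA=0x34240C46B (w,user):
  L0: frame=0x19 idx=13 entry=0x35007 [P=1 RW=1 US=1 PS=0]
  L1: frame=0x35 idx=18 entry=0x37007 [P=1 RW=1 US=1 PS=0]
  L2: frame=0x37 idx=12 entry=0x38005 [P=1 RW=0 US=1 PS=0]
  ⇒ fault: PROTECTION_VIOLATION  — 3 lookups

Access #6 fault: PROTECTION_VIOLATION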